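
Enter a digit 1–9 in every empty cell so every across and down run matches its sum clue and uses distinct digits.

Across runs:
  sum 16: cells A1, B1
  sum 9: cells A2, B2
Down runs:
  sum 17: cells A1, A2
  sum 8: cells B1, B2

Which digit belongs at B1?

16 in 2 cells must be {7,9}; 17 in 2 cells must be {8,9}.
The 16 across and the 17 down share only 9, so A1 = 9.
B1 = 16 − 9 = 7 completes the 16 across.
A2 = 17 − 9 = 8 completes the 17 down.
B2 = 9 − 8 = 1 completes the 9 across.

7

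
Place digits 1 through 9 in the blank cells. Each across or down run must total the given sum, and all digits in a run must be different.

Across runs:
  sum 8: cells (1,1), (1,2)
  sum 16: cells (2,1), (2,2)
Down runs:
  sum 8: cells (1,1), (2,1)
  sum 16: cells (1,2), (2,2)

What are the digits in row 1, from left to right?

1, 7

16 in 2 cells must be {7,9}.
The 8 across and the 16 down share only 7, so (1,2) = 7.
The 16 across and the 8 down share only 7, so (2,1) = 7.
(2,2) = 16 − 7 = 9 completes the 16 across.
(1,1) = 8 − 7 = 1 completes the 8 across.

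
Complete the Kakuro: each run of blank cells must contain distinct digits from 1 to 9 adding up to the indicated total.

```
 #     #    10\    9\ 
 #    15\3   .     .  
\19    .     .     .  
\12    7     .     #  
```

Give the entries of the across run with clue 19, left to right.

3 in 2 cells must be {1,2}.
R2C1 = 15 − 7 = 8 completes the 15 down.
R3C2 = 12 − 7 = 5 completes the 12 across.
Nothing is forced directly, so branch on R2C2, whose candidates are 2 or 4. If R2C2 = 2: then R1C2 would have to be in {1,2} for the 3 across but in {3} for the 10 down — contradiction. So R2C2 = 4.
R1C2 = 10 − 9 = 1 completes the 10 down.
R1C3 = 3 − 1 = 2 completes the 3 across.
R2C3 = 19 − 12 = 7 completes the 19 across.

8 4 7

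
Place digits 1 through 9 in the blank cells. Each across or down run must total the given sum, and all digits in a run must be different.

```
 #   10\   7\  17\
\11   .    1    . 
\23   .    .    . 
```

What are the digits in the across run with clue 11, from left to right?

23 in 3 cells must be {6,8,9}; 17 in 2 cells must be {8,9}.
R1C3 = 8: the only remaining digit allowed by both the 11 across and the 17 down.
R2C2 = 7 − 1 = 6 completes the 7 down.
R2C3 = 17 − 8 = 9 completes the 17 down.
R1C1 = 11 − 9 = 2 completes the 11 across.
R2C1 = 23 − 15 = 8 completes the 23 across.

2 1 8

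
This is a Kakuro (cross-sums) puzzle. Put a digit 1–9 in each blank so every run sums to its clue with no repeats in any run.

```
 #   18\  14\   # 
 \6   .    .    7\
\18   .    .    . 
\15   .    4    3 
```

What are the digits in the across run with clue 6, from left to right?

4 2

R2C3 = 7 − 3 = 4 completes the 7 down.
R3C1 = 15 − 7 = 8 completes the 15 across.
No cell is forced outright now. R1C1 can only be 1 or 4 (the digits allowed by both its 6 across and its 18 down). If R1C1 = 1: then R1C2 would have to be in {5} for the 6 across but in {1,2,3,7,8,9} for the 14 down — contradiction. So R1C1 = 4.
R1C2 = 6 − 4 = 2 completes the 6 across.
R2C1 = 18 − 12 = 6 completes the 18 down.
R2C2 = 18 − 10 = 8 completes the 18 across.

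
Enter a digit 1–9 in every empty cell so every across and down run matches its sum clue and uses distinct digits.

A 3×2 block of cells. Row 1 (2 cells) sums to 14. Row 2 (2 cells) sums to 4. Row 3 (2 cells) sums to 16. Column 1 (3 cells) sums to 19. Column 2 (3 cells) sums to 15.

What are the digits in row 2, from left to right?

3, 1

4 in 2 cells must be {1,3}; 16 in 2 cells must be {7,9}.
The 4 across and the 19 down share only 3, so (2,1) = 3.
(2,2) = 4 − 3 = 1 completes the 4 across.
Given what's placed, (3,2) must be 9 to fit the 16 across and 15 down.
(1,1) = 9: the only remaining digit allowed by both the 14 across and the 19 down.
(1,2) = 14 − 9 = 5 completes the 14 across.
(3,1) = 16 − 9 = 7 completes the 16 across.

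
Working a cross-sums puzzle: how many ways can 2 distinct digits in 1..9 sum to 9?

2 distinct digits from 1–9 sum between 3 and 17.
Enumerating: {1,8}, {2,7}, {3,6}, {4,5}.

4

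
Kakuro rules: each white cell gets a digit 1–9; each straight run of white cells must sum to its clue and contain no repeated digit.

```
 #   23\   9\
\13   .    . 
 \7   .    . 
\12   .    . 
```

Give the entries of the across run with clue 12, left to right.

9 3

23 in 3 cells must be {6,8,9}.
The 7 across and the 23 down share only 6, so R2C1 = 6.
R2C2 = 7 − 6 = 1 completes the 7 across.
Nothing is forced directly, so branch on R1C1, whose candidates are 8 or 9. If R1C1 = 9: then R1C2 would have to be in {4} for the 13 across but in {2,3,5,6} for the 9 down — contradiction. So R1C1 = 8.
R1C2 = 13 − 8 = 5 completes the 13 across.
R3C1 = 23 − 14 = 9 completes the 23 down.
R3C2 = 12 − 9 = 3 completes the 12 across.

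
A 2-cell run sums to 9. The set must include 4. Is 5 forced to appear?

Yes

The only way to make 9 from 2 distinct digits under that restriction is {4,5}, which contains 5.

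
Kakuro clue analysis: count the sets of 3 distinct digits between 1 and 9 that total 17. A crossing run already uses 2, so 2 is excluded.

5

3 distinct digits from 1–9 sum between 6 and 24.
Dropping sets that contain 2.
Enumerating: {1,7,9}, {3,5,9}, {3,6,8}, {4,5,8}, {4,6,7}.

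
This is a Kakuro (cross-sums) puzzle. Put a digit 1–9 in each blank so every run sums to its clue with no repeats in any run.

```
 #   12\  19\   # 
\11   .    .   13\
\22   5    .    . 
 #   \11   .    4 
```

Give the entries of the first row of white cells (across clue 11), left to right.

7 4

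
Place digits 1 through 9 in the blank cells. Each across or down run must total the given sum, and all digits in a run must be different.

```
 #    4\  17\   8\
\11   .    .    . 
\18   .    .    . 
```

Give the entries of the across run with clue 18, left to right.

3 9 6

4 in 2 cells must be {1,3}; 17 in 2 cells must be {8,9}.
The 11 across and the 17 down share only 8, so R1C2 = 8.
R2C2 = 17 − 8 = 9 completes the 17 down.
Given what's placed, R1C1 must be 1 to fit the 11 across and 4 down.
R1C3 = 11 − 9 = 2 completes the 11 across.
R2C1 = 4 − 1 = 3 completes the 4 down.
R2C3 = 18 − 12 = 6 completes the 18 across.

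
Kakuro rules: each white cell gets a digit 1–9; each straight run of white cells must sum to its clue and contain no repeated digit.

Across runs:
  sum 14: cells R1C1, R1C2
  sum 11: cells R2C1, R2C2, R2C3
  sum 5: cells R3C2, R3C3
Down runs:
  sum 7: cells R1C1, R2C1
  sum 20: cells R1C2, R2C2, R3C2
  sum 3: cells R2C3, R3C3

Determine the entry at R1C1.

5

3 in 2 cells must be {1,2}.
Nothing is forced directly, so branch on R2C3, whose candidates are 1 or 2. If R2C3 = 2: that forces R3C3 = 1, R3C2 = 4, R1C2 = 9, after which R2C2 would have to be in {1,3,4,5,6,8} for the 11 across but in {7} for the 20 down — contradiction. So R2C3 = 1.
R3C3 = 3 − 1 = 2 completes the 3 down.
R3C2 = 5 − 2 = 3 completes the 5 across.
R2C2 = 8: the only remaining digit allowed by both the 11 across and the 20 down.
R1C2 = 20 − 11 = 9 completes the 20 down.
R2C1 = 11 − 9 = 2 completes the 11 across.
R1C1 = 14 − 9 = 5 completes the 14 across.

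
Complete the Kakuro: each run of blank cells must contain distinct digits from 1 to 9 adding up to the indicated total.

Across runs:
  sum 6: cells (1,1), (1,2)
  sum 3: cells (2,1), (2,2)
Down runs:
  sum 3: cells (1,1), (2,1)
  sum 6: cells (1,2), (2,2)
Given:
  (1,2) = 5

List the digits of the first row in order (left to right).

3 in 2 cells must be {1,2}.
(1,1) = 6 − 5 = 1 completes the 6 across.
(2,1) = 3 − 1 = 2 completes the 3 down.
(2,2) = 3 − 2 = 1 completes the 3 across.

1, 5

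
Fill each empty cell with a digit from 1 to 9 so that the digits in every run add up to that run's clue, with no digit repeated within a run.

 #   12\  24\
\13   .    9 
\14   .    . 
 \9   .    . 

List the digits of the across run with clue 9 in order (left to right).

2, 7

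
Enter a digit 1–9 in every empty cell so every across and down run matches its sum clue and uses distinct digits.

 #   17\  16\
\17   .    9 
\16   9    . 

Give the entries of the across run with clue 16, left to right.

9 7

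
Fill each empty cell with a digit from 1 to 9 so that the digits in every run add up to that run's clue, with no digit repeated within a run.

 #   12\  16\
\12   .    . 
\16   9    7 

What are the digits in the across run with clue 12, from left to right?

3, 9

16 in 2 cells must be {7,9}.
R1C1 = 12 − 9 = 3 completes the 12 down.
R1C2 = 12 − 3 = 9 completes the 12 across.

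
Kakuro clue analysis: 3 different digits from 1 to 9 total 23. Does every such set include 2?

No

The only way to make 23 from 3 distinct digits is {6,8,9}, which does not contain 2.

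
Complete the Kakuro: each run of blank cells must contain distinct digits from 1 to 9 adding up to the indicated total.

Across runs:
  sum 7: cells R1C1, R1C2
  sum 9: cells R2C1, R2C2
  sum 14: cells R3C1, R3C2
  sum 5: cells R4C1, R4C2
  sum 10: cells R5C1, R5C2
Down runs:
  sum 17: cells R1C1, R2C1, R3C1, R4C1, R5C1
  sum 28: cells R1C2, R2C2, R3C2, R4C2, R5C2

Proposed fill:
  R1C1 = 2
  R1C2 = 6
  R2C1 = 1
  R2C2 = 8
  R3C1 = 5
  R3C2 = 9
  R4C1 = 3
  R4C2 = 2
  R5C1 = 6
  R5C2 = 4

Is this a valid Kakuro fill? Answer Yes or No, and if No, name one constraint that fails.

No — the down run R1C2–R5C2 sums to 29, not 28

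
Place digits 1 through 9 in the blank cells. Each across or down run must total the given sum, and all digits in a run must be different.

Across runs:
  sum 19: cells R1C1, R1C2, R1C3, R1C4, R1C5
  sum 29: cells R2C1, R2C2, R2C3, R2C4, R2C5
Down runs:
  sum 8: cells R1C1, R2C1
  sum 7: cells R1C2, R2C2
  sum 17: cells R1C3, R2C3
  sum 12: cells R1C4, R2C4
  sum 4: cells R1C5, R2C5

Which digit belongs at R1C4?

5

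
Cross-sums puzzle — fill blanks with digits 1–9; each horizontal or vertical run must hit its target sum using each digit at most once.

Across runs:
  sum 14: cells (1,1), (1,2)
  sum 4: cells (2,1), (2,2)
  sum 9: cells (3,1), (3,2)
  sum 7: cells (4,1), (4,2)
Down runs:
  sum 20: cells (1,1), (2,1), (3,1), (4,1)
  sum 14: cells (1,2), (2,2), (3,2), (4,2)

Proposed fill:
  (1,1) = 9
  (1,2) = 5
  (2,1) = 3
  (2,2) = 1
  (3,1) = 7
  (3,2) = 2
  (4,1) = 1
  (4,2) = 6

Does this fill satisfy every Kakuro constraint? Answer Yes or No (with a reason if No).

Across: 9+5=14; 3+1=4; 7+2=9; 1+6=7. Down: 9+3+7+1=20; 5+1+2+6=14. No digit repeats within any run.

Yes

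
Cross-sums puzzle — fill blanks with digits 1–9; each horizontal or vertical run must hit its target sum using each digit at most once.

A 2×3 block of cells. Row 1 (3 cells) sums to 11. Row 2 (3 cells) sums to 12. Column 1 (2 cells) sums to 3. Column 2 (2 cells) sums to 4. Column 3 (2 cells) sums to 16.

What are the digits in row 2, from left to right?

2 1 9

3 in 2 cells must be {1,2}; 4 in 2 cells must be {1,3}; 16 in 2 cells must be {7,9}.
The 11 across and the 16 down share only 7, so (1,3) = 7.
(2,3) = 16 − 7 = 9 completes the 16 down.
Given what's placed, (1,1) must be 1 to fit the 11 across and 3 down.
(1,2) = 11 − 8 = 3 completes the 11 across.
(2,1) = 3 − 1 = 2 completes the 3 down.
(2,2) = 12 − 11 = 1 completes the 12 across.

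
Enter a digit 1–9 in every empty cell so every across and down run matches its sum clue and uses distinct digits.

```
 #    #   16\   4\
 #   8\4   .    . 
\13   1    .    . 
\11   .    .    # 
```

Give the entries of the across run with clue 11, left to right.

7 4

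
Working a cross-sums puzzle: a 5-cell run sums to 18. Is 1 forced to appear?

Every partition of 18 into 5 distinct digits includes 1: {1,2,3,4,8}, {1,2,3,5,7}, {1,2,4,5,6}.

Yes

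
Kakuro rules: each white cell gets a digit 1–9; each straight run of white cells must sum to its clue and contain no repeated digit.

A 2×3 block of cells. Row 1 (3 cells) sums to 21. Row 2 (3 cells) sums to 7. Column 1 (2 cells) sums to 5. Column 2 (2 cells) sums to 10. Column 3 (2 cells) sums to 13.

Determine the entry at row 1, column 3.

7 in 3 cells must be {1,2,4}.
The 21 across and the 5 down share only 4, so (1,1) = 4.
(2,1) = 5 − 4 = 1 completes the 5 down.
Given what's placed, (2,3) must be 4 to fit the 7 across and 13 down.
(1,3) = 13 − 4 = 9 completes the 13 down.
(2,2) = 7 − 5 = 2 completes the 7 across.
(1,2) = 21 − 13 = 8 completes the 21 across.

9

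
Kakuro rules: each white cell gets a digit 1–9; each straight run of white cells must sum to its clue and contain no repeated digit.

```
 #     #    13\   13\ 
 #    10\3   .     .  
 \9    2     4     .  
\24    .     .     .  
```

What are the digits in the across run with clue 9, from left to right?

2, 4, 3

3 in 2 cells must be {1,2}; 24 in 3 cells must be {7,8,9}.
R2C3 = 9 − 6 = 3 completes the 9 across.
R3C1 = 10 − 2 = 8 completes the 10 down.
Given what's placed, R3C2 must be 7 to fit the 24 across and 13 down.
R3C3 = 24 − 15 = 9 completes the 24 across.
R1C2 = 13 − 11 = 2 completes the 13 down.
R1C3 = 3 − 2 = 1 completes the 3 across.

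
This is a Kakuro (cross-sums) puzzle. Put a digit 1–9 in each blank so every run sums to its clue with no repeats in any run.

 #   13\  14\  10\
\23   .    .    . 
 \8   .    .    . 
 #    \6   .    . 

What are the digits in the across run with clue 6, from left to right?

5 1

23 in 3 cells must be {6,8,9}.
Only 6 fits R1C3 under both its across sum 23 and down sum 10.
Given what's placed, R3C3 must be 1 to fit the 6 across and 10 down.
R2C3 = 10 − 7 = 3 completes the 10 down.
R3C2 = 6 − 1 = 5 completes the 6 across.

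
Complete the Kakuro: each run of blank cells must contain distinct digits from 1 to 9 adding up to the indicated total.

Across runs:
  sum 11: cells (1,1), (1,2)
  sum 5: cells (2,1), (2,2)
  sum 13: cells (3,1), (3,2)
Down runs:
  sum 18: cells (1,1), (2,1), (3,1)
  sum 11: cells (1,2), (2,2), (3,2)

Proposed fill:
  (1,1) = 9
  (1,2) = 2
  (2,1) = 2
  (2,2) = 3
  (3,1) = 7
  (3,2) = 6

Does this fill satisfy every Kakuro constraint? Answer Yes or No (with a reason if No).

Across: 9+2=11; 2+3=5; 7+6=13. Down: 9+2+7=18; 2+3+6=11. No digit repeats within any run.

Yes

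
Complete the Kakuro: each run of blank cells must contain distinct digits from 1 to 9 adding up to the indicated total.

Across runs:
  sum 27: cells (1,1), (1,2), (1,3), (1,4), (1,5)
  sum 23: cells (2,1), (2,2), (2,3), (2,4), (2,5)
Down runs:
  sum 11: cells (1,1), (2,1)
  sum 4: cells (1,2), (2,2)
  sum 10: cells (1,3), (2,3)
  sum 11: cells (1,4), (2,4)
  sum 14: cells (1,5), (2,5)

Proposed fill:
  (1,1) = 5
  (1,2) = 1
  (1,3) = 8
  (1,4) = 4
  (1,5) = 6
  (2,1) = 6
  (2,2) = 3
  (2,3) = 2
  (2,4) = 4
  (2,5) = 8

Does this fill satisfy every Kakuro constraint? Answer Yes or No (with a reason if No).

No — the across run (1,1)–(1,5) sums to 24, not 27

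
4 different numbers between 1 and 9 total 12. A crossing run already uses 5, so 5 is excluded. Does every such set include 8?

No

The only way to make 12 from 4 distinct digits under that restriction is {1,2,3,6}, which does not contain 8.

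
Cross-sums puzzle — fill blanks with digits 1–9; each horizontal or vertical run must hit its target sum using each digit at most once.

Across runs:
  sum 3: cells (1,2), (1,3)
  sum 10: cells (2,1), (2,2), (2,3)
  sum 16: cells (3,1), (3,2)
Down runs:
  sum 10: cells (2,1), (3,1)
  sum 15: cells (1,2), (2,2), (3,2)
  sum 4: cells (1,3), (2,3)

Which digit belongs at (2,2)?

3 in 2 cells must be {1,2}; 16 in 2 cells must be {7,9}; 4 in 2 cells must be {1,3}.
The 3 across and the 4 down share only 1, so (1,3) = 1.
(2,3) = 4 − 1 = 3 completes the 4 down.
(1,2) = 3 − 1 = 2 completes the 3 across.
No cell is forced outright now. (3,1) can only be 7 or 9 (the digits allowed by both its 16 across and its 10 down). If (3,1) = 7: then (2,1) would have to be in {1,2,5,6} for the 10 across but in {3} for the 10 down — contradiction. So (3,1) = 9.
(2,1) = 10 − 9 = 1 completes the 10 down.
(2,2) = 10 − 4 = 6 completes the 10 across.
(3,2) = 16 − 9 = 7 completes the 16 across.

6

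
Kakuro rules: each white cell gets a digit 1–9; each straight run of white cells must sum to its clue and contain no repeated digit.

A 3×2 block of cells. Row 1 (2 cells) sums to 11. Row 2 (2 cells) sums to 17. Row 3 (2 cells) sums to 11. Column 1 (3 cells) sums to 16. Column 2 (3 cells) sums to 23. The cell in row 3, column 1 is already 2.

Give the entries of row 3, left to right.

17 in 2 cells must be {8,9}; 23 in 3 cells must be {6,8,9}.
(3,2) = 11 − 2 = 9 completes the 11 across.
Given what's placed, (2,2) must be 8 to fit the 17 across and 23 down.
(1,2) = 23 − 17 = 6 completes the 23 down.
(2,1) = 17 − 8 = 9 completes the 17 across.
(1,1) = 11 − 6 = 5 completes the 11 across.

2 9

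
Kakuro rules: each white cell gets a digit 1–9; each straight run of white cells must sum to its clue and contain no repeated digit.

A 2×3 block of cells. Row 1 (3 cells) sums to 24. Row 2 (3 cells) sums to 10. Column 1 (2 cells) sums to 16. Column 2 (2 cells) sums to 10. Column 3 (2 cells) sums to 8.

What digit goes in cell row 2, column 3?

1

24 in 3 cells must be {7,8,9}; 16 in 2 cells must be {7,9}.
The 24 across and the 8 down share only 7, so (1,3) = 7.
The 10 across and the 16 down share only 7, so (2,1) = 7.
(2,3) = 8 − 7 = 1 completes the 8 down.
(1,1) = 16 − 7 = 9 completes the 16 down.
(1,2) = 24 − 16 = 8 completes the 24 across.
(2,2) = 10 − 8 = 2 completes the 10 across.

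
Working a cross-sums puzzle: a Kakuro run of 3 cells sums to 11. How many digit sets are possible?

5

3 distinct digits from 1–9 sum between 6 and 24.
Enumerating: {1,2,8}, {1,3,7}, {1,4,6}, {2,3,6}, {2,4,5}.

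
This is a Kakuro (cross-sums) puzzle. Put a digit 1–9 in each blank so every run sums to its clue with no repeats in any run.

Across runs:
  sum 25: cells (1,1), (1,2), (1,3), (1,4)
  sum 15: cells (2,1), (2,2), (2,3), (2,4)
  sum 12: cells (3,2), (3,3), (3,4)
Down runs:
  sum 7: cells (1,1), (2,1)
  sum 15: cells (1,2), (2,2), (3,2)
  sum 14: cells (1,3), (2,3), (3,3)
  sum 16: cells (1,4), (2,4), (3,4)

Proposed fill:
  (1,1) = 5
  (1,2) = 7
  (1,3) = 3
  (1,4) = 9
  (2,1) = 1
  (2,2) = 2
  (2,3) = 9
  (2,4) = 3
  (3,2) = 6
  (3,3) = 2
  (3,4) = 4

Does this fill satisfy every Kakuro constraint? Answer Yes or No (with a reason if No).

No — the across run (1,1)–(1,4) sums to 24, not 25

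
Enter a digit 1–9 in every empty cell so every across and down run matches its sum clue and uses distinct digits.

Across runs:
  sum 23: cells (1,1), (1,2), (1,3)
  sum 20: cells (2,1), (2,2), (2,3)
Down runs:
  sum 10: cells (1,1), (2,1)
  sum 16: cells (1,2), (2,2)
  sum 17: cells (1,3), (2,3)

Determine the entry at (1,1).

23 in 3 cells must be {6,8,9}; 16 in 2 cells must be {7,9}; 17 in 2 cells must be {8,9}.
The 23 across and the 16 down share only 9, so (1,2) = 9.
Given what's placed, (1,3) must be 8 to fit the 23 across and 17 down.
(2,2) = 16 − 9 = 7 completes the 16 down.
(2,3) = 17 − 8 = 9 completes the 17 down.
(1,1) = 23 − 17 = 6 completes the 23 across.
(2,1) = 20 − 16 = 4 completes the 20 across.

6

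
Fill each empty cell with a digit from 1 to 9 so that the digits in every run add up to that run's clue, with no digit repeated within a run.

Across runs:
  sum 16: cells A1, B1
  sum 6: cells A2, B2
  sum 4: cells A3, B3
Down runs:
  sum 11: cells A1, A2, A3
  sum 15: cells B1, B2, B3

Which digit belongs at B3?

16 in 2 cells must be {7,9}; 4 in 2 cells must be {1,3}.
The 16 across and the 11 down share only 7, so A1 = 7.
B1 = 16 − 7 = 9 completes the 16 across.
Given what's placed, A2 must be 1 to fit the 6 across and 11 down.
B2 = 6 − 1 = 5 completes the 6 across.
A3 = 11 − 8 = 3 completes the 11 down.
B3 = 4 − 3 = 1 completes the 4 across.

1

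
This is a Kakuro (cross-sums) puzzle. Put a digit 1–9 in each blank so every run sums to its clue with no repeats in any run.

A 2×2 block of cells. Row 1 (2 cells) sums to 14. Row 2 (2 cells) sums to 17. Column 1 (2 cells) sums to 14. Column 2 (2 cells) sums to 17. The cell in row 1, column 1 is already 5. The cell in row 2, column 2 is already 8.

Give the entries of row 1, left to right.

17 in 2 cells must be {8,9}.
(1,2) = 14 − 5 = 9 completes the 14 across.
(2,1) = 17 − 8 = 9 completes the 17 across.

5, 9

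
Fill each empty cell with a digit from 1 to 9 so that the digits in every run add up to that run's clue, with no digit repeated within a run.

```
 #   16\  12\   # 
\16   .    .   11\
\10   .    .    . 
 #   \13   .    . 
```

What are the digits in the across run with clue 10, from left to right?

16 in 2 cells must be {7,9}.
The 10 across and the 16 down share only 7, so R2C1 = 7.
R2C3 = 2: the only remaining digit allowed by both the 10 across and the 11 down.
R3C3 = 11 − 2 = 9 completes the 11 down.
R1C1 = 16 − 7 = 9 completes the 16 down.
R1C2 = 16 − 9 = 7 completes the 16 across.
R2C2 = 10 − 9 = 1 completes the 10 across.
R3C2 = 13 − 9 = 4 completes the 13 across.

7 1 2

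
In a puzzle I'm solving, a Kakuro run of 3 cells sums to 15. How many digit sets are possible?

8

3 distinct digits from 1–9 sum between 6 and 24.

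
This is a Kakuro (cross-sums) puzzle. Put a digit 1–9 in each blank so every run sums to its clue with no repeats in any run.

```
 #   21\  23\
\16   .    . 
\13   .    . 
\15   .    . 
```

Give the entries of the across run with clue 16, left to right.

7, 9

16 in 2 cells must be {7,9}; 23 in 3 cells must be {6,8,9}.
The 16 across and the 23 down share only 9, so R1C2 = 9.
R1C1 = 16 − 9 = 7 completes the 16 across.
Nothing is forced directly, so branch on R2C2, whose candidates are 6 or 8. If R2C2 = 6: then R2C1 would have to be in {7} for the 13 across but in {5,6,8,9} for the 21 down — contradiction. So R2C2 = 8.
R2C1 = 13 − 8 = 5 completes the 13 across.
R3C1 = 21 − 12 = 9 completes the 21 down.
R3C2 = 15 − 9 = 6 completes the 15 across.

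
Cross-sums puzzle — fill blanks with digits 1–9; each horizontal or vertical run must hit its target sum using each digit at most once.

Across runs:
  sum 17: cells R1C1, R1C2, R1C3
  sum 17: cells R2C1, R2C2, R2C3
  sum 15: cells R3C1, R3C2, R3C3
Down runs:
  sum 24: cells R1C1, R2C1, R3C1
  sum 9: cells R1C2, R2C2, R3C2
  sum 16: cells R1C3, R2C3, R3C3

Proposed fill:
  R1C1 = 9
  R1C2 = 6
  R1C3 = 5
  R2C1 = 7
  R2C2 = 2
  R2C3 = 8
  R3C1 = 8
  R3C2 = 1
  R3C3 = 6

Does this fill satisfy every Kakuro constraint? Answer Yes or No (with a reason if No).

No — the across run R1C1–R1C3 sums to 20, not 17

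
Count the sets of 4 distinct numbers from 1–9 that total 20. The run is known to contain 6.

6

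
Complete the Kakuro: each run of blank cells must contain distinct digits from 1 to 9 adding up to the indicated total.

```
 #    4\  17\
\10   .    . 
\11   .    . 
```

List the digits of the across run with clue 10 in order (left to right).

4 in 2 cells must be {1,3}; 17 in 2 cells must be {8,9}.
The 11 across and the 4 down share only 3, so R2C1 = 3.
R2C2 = 11 − 3 = 8 completes the 11 across.
R1C1 = 4 − 3 = 1 completes the 4 down.
R1C2 = 10 − 1 = 9 completes the 10 across.

1, 9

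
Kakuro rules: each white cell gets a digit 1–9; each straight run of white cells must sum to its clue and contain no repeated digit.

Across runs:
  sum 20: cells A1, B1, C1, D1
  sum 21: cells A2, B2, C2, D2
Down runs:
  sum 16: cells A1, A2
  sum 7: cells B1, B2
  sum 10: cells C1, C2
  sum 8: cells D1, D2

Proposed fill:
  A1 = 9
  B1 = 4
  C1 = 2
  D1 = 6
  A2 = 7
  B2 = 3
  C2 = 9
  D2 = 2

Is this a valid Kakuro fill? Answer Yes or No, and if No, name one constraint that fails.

No — the across run A1–D1 sums to 21, not 20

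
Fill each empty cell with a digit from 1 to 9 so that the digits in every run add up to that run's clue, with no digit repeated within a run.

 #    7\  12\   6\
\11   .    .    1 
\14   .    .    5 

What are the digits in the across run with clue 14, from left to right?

1 8 5

Nothing is forced directly, so branch on R2C2, whose candidates are 3 or 7 or 8. If R2C2 = 3: then R1C2 would have to be in {2,3,4,6,7,8} for the 11 across but in {9} for the 12 down — contradiction. If R2C2 = 7: then R1C2 would have to be in {2,3,4,6,7,8} for the 11 across but in {5} for the 12 down — contradiction. So R2C2 = 8.
R1C2 = 12 − 8 = 4 completes the 12 down.
R2C1 = 14 − 13 = 1 completes the 14 across.
R1C1 = 11 − 5 = 6 completes the 11 across.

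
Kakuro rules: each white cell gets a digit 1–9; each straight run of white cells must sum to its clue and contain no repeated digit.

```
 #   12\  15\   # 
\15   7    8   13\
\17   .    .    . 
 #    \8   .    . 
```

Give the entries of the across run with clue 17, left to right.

R2C1 = 12 − 7 = 5 completes the 12 down.
No cell is forced outright now. R2C2 can only be 3 or 4 (the digits allowed by both its 17 across and its 15 down). If R2C2 = 3: that forces R2C3 = 9, after which R3C2 would have to be in {1,2,3,5,6,7} for the 8 across but in {4} for the 15 down — contradiction. So R2C2 = 4.
R2C3 = 17 − 9 = 8 completes the 17 across.
R3C2 = 15 − 12 = 3 completes the 15 down.
R3C3 = 8 − 3 = 5 completes the 8 across.

5, 4, 8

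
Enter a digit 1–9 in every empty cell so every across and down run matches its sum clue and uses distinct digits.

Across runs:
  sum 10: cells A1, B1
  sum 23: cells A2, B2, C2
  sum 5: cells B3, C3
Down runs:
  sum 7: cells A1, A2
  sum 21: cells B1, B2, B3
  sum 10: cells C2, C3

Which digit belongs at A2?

23 in 3 cells must be {6,8,9}.
The 23 across and the 7 down share only 6, so A2 = 6.
Intersecting the 5 across with the 21 down forces B3 = 4.
C3 = 5 − 4 = 1 completes the 5 across.
A1 = 7 − 6 = 1 completes the 7 down.
B1 = 10 − 1 = 9 completes the 10 across.
B2 = 21 − 13 = 8 completes the 21 down.
C2 = 23 − 14 = 9 completes the 23 across.

6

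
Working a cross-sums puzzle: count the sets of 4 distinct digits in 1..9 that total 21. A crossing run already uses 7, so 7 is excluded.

6

4 distinct digits from 1–9 sum between 10 and 30.
Dropping sets that contain 7.
Enumerating: {1,3,8,9}, {1,5,6,9}, {2,4,6,9}, {2,5,6,8}, {3,4,5,9}, {3,4,6,8}.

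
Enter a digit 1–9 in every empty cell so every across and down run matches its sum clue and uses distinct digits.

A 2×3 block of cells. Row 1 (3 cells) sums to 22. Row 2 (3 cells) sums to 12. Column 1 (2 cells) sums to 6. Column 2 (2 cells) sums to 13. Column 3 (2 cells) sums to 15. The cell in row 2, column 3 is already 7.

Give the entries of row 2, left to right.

The 22 across and the 6 down share only 5, so (1,1) = 5.
(1,3) = 15 − 7 = 8 completes the 15 down.
(2,1) = 6 − 5 = 1 completes the 6 down.
(2,2) = 12 − 8 = 4 completes the 12 across.
(1,2) = 22 − 13 = 9 completes the 22 across.

1 4 7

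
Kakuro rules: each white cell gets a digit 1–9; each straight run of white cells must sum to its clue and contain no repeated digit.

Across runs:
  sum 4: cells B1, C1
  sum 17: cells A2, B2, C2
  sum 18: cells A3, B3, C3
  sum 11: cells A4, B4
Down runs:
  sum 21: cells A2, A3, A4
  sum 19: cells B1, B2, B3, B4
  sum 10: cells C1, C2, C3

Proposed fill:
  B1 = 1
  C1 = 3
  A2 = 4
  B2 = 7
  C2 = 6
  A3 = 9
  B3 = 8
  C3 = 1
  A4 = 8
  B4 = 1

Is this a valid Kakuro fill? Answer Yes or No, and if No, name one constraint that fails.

No — the across run A4–B4 sums to 9, not 11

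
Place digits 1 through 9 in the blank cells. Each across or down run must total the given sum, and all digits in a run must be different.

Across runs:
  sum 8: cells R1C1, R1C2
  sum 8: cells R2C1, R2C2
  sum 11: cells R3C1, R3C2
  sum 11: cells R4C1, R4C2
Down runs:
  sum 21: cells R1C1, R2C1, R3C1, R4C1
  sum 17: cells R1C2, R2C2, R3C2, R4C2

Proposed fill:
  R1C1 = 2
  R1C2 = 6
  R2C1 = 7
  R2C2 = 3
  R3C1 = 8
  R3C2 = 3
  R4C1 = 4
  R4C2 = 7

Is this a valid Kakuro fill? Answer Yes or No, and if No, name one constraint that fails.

No — the across run R2C1–R2C2 sums to 10, not 8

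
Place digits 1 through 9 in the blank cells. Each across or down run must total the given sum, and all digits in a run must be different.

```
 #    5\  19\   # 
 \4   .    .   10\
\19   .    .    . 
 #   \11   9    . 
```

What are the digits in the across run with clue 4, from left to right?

4 in 2 cells must be {1,3}.
Given what's placed, R1C2 must be 3 to fit the 4 across and 19 down.
R2C2 = 19 − 12 = 7 completes the 19 down.
R3C3 = 11 − 9 = 2 completes the 11 across.
R1C1 = 4 − 3 = 1 completes the 4 across.
R2C1 = 5 − 1 = 4 completes the 5 down.
R2C3 = 19 − 11 = 8 completes the 19 across.

1 3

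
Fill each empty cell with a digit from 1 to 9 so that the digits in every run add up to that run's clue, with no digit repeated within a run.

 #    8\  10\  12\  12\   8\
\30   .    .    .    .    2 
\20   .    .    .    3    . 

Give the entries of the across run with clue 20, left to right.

R1C4 = 12 − 3 = 9 completes the 12 down.
R2C5 = 8 − 2 = 6 completes the 8 down.
Nothing is forced directly, so branch on R2C1, whose candidates are 1 or 2 or 5. If R2C1 = 2: that forces R1C1 = 6, R1C2 = 8, R1C3 = 5, after which R2C2 would have to be in {1,4,5,8} for the 20 across but in {2} for the 10 down — contradiction. If R2C1 = 5: then R1C1 would have to be in {4,5,6,7,8} for the 30 across but in {3} for the 8 down — contradiction. So R2C1 = 1.
R1C1 = 8 − 1 = 7 completes the 8 down.
Given what's placed, R2C3 must be 8 to fit the 20 across and 12 down.
R1C3 = 12 − 8 = 4 completes the 12 down.
R2C2 = 20 − 18 = 2 completes the 20 across.
R1C2 = 30 − 22 = 8 completes the 30 across.

1 2 8 3 6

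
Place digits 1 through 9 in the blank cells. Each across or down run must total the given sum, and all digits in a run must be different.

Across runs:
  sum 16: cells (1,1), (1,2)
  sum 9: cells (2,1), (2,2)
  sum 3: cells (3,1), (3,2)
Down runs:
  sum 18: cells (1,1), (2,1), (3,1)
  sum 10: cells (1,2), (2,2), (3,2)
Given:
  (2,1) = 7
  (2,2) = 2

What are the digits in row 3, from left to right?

16 in 2 cells must be {7,9}; 3 in 2 cells must be {1,2}.
(1,1) = 9: the only remaining digit allowed by both the 16 across and the 18 down.
(1,2) = 16 − 9 = 7 completes the 16 across.
(3,1) = 18 − 16 = 2 completes the 18 down.
(3,2) = 3 − 2 = 1 completes the 3 across.

2 1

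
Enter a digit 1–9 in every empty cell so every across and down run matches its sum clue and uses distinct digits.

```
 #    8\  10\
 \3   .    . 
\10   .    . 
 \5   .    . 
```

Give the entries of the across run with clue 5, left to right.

4 1

3 in 2 cells must be {1,2}.
Nothing is forced directly, so branch on R1C1, whose candidates are 1 or 2. If R1C1 = 2: that forces R1C2 = 1, R2C1 = 1, after which R2C2 would have to be in {9} for the 10 across but in {2,3,4,5,6,7} for the 10 down — contradiction. So R1C1 = 1.
R1C2 = 3 − 1 = 2 completes the 3 across.
Nothing is forced directly, so branch on R3C2, whose candidates are 1 or 3. If R3C2 = 3: then R2C2 would have to be in {1,2,3,4,6,7,8,9} for the 10 across but in {5} for the 10 down — contradiction. So R3C2 = 1.
R2C2 = 10 − 3 = 7 completes the 10 down.
R3C1 = 5 − 1 = 4 completes the 5 across.
R2C1 = 10 − 7 = 3 completes the 10 across.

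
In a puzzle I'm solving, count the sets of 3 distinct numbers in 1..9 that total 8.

3 distinct digits from 1–9 sum between 6 and 24.
Enumerating: {1,2,5}, {1,3,4}.

2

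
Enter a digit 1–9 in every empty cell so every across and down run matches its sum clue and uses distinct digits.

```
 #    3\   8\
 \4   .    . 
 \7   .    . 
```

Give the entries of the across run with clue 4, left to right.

1 3

4 in 2 cells must be {1,3}; 3 in 2 cells must be {1,2}.
The 4 across and the 3 down share only 1, so R1C1 = 1.
R1C2 = 4 − 1 = 3 completes the 4 across.
R2C1 = 3 − 1 = 2 completes the 3 down.
R2C2 = 7 − 2 = 5 completes the 7 across.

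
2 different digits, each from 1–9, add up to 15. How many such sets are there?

2

2 distinct digits from 1–9 sum between 3 and 17.
Enumerating: {6,9}, {7,8}.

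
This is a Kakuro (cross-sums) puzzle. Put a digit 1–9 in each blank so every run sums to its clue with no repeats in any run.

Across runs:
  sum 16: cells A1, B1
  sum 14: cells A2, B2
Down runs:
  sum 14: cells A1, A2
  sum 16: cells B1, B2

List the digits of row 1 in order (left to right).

16 in 2 cells must be {7,9}.
The 16 across and the 14 down share only 9, so A1 = 9.
B1 = 16 − 9 = 7 completes the 16 across.
A2 = 14 − 9 = 5 completes the 14 down.
B2 = 14 − 5 = 9 completes the 14 across.

9 7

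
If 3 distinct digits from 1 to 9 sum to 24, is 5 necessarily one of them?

The only way to make 24 from 3 distinct digits is {7,8,9}, which does not contain 5.

No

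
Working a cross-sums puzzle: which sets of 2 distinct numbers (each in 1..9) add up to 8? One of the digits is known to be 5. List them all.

2 distinct digits from 1–9 sum between 3 and 17.
Keeping only sets containing 5.
Only one set works: {3,5}.

{3,5}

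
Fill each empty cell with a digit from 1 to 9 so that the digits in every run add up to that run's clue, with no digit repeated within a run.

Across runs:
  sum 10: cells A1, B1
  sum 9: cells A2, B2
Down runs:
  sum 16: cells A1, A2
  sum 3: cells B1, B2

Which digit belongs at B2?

2

16 in 2 cells must be {7,9}; 3 in 2 cells must be {1,2}.
The 9 across and the 16 down share only 7, so A2 = 7.
B2 = 9 − 7 = 2 completes the 9 across.
A1 = 16 − 7 = 9 completes the 16 down.
B1 = 10 − 9 = 1 completes the 10 across.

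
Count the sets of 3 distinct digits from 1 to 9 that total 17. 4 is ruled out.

3 distinct digits from 1–9 sum between 6 and 24.
Dropping sets that contain 4.
Enumerating: {1,7,9}, {2,6,9}, {2,7,8}, {3,5,9}, {3,6,8}.

5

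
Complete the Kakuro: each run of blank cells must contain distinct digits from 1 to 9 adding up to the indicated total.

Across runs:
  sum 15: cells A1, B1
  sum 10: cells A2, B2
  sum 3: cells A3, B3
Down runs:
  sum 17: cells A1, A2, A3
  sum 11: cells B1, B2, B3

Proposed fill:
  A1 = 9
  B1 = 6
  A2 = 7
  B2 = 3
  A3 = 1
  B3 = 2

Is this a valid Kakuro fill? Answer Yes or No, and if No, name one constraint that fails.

Yes

Across: 9+6=15; 7+3=10; 1+2=3. Down: 9+7+1=17; 6+3+2=11. No digit repeats within any run.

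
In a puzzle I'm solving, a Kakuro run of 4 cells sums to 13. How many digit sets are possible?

4 distinct digits from 1–9 sum between 10 and 30.
Enumerating: {1,2,3,7}, {1,2,4,6}, {1,3,4,5}.

3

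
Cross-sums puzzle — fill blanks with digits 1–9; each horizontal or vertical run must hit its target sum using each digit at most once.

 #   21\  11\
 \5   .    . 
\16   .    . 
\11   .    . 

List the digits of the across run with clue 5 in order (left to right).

16 in 2 cells must be {7,9}.
The 5 across and the 21 down share only 4, so R1C1 = 4.
R1C2 = 5 − 4 = 1 completes the 5 across.
Given what's placed, R2C1 must be 9 to fit the 16 across and 21 down.
R2C2 = 16 − 9 = 7 completes the 16 across.
R3C1 = 21 − 13 = 8 completes the 21 down.
R3C2 = 11 − 8 = 3 completes the 11 across.

4, 1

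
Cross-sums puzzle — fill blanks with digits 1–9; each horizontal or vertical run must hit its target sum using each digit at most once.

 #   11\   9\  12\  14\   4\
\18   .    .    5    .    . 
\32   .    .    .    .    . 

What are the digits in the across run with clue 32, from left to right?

9 5 7 8 3

4 in 2 cells must be {1,3}.
Given what's placed, R1C4 must be 6 to fit the 18 across and 14 down.
Given what's placed, R1C5 must be 1 to fit the 18 across and 4 down.
R2C3 = 12 − 5 = 7 completes the 12 down.
R2C4 = 14 − 6 = 8 completes the 14 down.
R2C5 = 4 − 1 = 3 completes the 4 down.
Given what's placed, R2C2 must be 5 to fit the 32 across and 9 down.
R1C2 = 9 − 5 = 4 completes the 9 down.
R2C1 = 32 − 23 = 9 completes the 32 across.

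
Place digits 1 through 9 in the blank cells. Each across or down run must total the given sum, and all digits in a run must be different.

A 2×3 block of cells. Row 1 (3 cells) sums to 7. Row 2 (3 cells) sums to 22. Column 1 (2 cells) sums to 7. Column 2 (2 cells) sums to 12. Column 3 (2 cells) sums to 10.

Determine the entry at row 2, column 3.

9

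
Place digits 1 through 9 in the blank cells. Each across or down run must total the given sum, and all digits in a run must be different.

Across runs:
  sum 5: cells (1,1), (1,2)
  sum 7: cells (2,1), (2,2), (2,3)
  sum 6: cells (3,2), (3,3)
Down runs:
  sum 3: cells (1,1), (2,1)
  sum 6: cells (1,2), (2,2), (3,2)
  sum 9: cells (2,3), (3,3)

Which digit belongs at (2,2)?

2

7 in 3 cells must be {1,2,4}; 3 in 2 cells must be {1,2}; 6 in 3 cells must be {1,2,3}.
Nothing is forced directly, so branch on (1,1), whose candidates are 1 or 2. If (1,1) = 1: then (1,2) would have to be in {4} for the 5 across but in {1,2,3} for the 6 down — contradiction. So (1,1) = 2.
(1,2) = 5 − 2 = 3 completes the 5 across.
(2,1) = 3 − 2 = 1 completes the 3 down.
(2,2) = 2: the only remaining digit allowed by both the 7 across and the 6 down.
(2,3) = 7 − 3 = 4 completes the 7 across.
(3,2) = 6 − 5 = 1 completes the 6 down.
(3,3) = 6 − 1 = 5 completes the 6 across.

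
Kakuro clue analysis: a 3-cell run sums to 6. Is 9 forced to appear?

The only way to make 6 from 3 distinct digits is {1,2,3}, which does not contain 9.

No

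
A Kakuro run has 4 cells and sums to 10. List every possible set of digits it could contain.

4 distinct digits from 1–9 sum between 10 and 30.
Only one set works: {1,2,3,4}.

{1,2,3,4}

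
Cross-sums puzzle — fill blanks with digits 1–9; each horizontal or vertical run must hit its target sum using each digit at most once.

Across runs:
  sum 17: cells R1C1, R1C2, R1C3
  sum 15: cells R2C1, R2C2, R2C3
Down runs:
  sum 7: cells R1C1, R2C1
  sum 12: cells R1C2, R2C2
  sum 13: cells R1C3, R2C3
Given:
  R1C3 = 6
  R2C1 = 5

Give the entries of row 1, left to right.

2, 9, 6

R1C1 = 7 − 5 = 2 completes the 7 down.
R1C2 = 17 − 8 = 9 completes the 17 across.
R2C2 = 12 − 9 = 3 completes the 12 down.
R2C3 = 15 − 8 = 7 completes the 15 across.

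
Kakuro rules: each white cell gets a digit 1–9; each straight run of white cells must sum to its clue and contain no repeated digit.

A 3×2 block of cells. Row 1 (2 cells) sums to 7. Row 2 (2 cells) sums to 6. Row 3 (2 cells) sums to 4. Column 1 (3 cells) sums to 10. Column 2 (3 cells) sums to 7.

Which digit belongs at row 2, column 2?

4 in 2 cells must be {1,3}; 7 in 3 cells must be {1,2,4}.
The 4 across and the 7 down share only 1, so (3,2) = 1.
(3,1) = 4 − 1 = 3 completes the 4 across.
Nothing is forced directly, so branch on (1,2), whose candidates are 2 or 4. If (1,2) = 4: then (1,1) would have to be in {3} for the 7 across but in {1,2,5,6} for the 10 down — contradiction. So (1,2) = 2.
(1,1) = 7 − 2 = 5 completes the 7 across.
(2,1) = 10 − 8 = 2 completes the 10 down.
(2,2) = 6 − 2 = 4 completes the 6 across.

4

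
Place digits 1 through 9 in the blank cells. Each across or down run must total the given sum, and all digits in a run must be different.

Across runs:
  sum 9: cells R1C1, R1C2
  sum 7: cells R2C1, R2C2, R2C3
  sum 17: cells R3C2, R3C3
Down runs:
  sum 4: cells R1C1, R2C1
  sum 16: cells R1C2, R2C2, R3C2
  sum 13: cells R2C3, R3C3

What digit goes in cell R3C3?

9

7 in 3 cells must be {1,2,4}; 17 in 2 cells must be {8,9}; 4 in 2 cells must be {1,3}.
The 7 across and the 4 down share only 1, so R2C1 = 1.
R2C3 = 4: the only remaining digit allowed by both the 7 across and the 13 down.
R3C3 = 13 − 4 = 9 completes the 13 down.
R1C1 = 4 − 1 = 3 completes the 4 down.
R1C2 = 9 − 3 = 6 completes the 9 across.
R2C2 = 7 − 5 = 2 completes the 7 across.
R3C2 = 17 − 9 = 8 completes the 17 across.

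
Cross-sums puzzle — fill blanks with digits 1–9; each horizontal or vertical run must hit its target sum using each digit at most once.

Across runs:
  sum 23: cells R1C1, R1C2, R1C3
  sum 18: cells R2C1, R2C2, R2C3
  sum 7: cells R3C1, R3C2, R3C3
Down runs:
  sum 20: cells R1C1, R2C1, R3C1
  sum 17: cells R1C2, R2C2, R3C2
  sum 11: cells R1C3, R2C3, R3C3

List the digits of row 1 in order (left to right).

9, 6, 8

23 in 3 cells must be {6,8,9}; 7 in 3 cells must be {1,2,4}.
Only 4 fits R3C1 under both its across sum 7 and down sum 20.
Given what's placed, R1C1 must be 9 to fit the 23 across and 20 down.
R2C1 = 20 − 13 = 7 completes the 20 down.
No cell is forced outright now. R3C2 can only be 1 or 2 (the digits allowed by both its 7 across and its 17 down). If R3C2 = 1: then R1C2 would have to be in {6,8} for the 23 across but in {7,9} for the 17 down — contradiction. So R3C2 = 2.
R3C3 = 7 − 6 = 1 completes the 7 across.
Nothing is forced directly, so branch on R1C2, whose candidates are 6 or 8. If R1C2 = 8: that forces R1C3 = 6, after which R2C2 would have to be in {2,3,5,6,8,9} for the 18 across but in {7} for the 17 down — contradiction. So R1C2 = 6.
R1C3 = 23 − 15 = 8 completes the 23 across.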